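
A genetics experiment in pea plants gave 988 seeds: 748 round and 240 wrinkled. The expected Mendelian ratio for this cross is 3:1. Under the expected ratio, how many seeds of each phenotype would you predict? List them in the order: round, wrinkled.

741, 247

Total ratio parts = 4. Expected numbers out of 988:
  round: 988 × 3/4 = 741
  wrinkled: 988 × 1/4 = 247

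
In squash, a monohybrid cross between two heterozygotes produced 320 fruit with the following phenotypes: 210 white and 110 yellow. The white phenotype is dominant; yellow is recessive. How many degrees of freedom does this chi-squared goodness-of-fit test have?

1

For a monohybrid cross between heterozygotes with complete dominance, the expected phenotypic ratio is 3:1.
A goodness-of-fit test with 2 phenotype classes has df = 2 − 1 = 1.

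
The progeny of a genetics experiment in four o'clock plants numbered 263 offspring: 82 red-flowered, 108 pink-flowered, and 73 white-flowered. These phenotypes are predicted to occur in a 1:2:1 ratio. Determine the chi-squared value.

Expected counts for N = 263 under a 1:2:1 ratio (total parts = 4):
  red-flowered: 263 × 1/4 = 65.75
  pink-flowered: 263 × 2/4 = 131.5
  white-flowered: 263 × 1/4 = 65.75
χ² = Σ (O − E)² / E
  red-flowered: (82 − 65.75)² / 65.75 = 4.0162
  pink-flowered: (108 − 131.5)² / 131.5 = 4.1996
  white-flowered: (73 − 65.75)² / 65.75 = 0.7994
χ² = 4.0162 + 4.1996 + 0.7994 = 9.0152 ≈ 9.015

9.015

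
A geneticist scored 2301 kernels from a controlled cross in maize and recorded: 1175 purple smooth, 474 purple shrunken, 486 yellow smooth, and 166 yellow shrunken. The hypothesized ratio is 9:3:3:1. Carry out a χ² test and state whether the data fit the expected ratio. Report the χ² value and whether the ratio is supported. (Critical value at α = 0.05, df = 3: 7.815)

25.521; not consistent

Expected counts for N = 2301 under a 9:3:3:1 ratio (total parts = 16):
  purple smooth: 2301 × 9/16 = 1294.3125
  purple shrunken: 2301 × 3/16 = 431.4375
  yellow smooth: 2301 × 3/16 = 431.4375
  yellow shrunken: 2301 × 1/16 = 143.8125
χ² = Σ (O − E)² / E
  purple smooth: (1175 − 1294.3125)² / 1294.3125 = 10.9985
  purple shrunken: (474 − 431.4375)² / 431.4375 = 4.1989
  yellow smooth: (486 − 431.4375)² / 431.4375 = 6.9003
  yellow shrunken: (166 − 143.8125)² / 143.8125 = 3.4231
χ² = 10.9985 + 4.1989 + 6.9003 + 3.4231 = 25.5208 ≈ 25.521
Degrees of freedom = 4 − 1 = 3; critical value at α = 0.05 is 7.815.
Since 25.521 > 7.815, we reject the null hypothesis — the data do not fit the 9:3:3:1 ratio.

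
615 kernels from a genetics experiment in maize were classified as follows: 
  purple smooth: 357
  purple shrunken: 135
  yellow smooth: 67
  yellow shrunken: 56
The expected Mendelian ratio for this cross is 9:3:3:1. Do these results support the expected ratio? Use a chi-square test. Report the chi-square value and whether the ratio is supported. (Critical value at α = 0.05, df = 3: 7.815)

Expected counts for N = 615 under a 9:3:3:1 ratio (total parts = 16):
  purple smooth: 615 × 9/16 = 345.9375
  purple shrunken: 615 × 3/16 = 115.3125
  yellow smooth: 615 × 3/16 = 115.3125
  yellow shrunken: 615 × 1/16 = 38.4375
χ² = Σ (O − E)² / E
  purple smooth: (357 − 345.9375)² / 345.9375 = 0.3538
  purple shrunken: (135 − 115.3125)² / 115.3125 = 3.3613
  yellow smooth: (67 − 115.3125)² / 115.3125 = 20.2415
  yellow shrunken: (56 − 38.4375)² / 38.4375 = 8.0245
χ² = 0.3538 + 3.3613 + 20.2415 + 8.0245 = 31.9811 ≈ 31.981
Degrees of freedom = 4 − 1 = 3; critical value at α = 0.05 is 7.815.
Since 31.981 > 7.815, we reject the null hypothesis — the data do not fit the 9:3:3:1 ratio.

31.981; not consistent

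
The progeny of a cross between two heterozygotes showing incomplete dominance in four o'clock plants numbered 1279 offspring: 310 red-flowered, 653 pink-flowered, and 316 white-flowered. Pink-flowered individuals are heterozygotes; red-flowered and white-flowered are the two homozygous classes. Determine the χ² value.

0.626

With incomplete dominance, a heterozygote × heterozygote cross gives a 1:2:1 phenotypic ratio.
The 1:2:1 ratio has 4 parts, so with N = 1279 the expected counts are:
  red-flowered: 1279 × 1/4 = 319.75
  pink-flowered: 1279 × 2/4 = 639.5
  white-flowered: 1279 × 1/4 = 319.75
χ² = Σ (O − E)² / E
  red-flowered: (310 − 319.75)² / 319.75 = 0.2973
  pink-flowered: (653 − 639.5)² / 639.5 = 0.2850
  white-flowered: (316 − 319.75)² / 319.75 = 0.0440
χ² = 0.2973 + 0.2850 + 0.0440 = 0.6263 ≈ 0.626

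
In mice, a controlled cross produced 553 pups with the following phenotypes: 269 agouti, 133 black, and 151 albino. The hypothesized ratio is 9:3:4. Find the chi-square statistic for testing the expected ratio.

15.150

The 9:3:4 ratio has 16 parts, so with N = 553 the expected counts are:
  agouti: 553 × 9/16 = 311.0625
  black: 553 × 3/16 = 103.6875
  albino: 553 × 4/16 = 138.25
χ² = Σ (O − E)² / E
  agouti: (269 − 311.0625)² / 311.0625 = 5.6878
  black: (133 − 103.6875)² / 103.6875 = 8.2867
  albino: (151 − 138.25)² / 138.25 = 1.1759
χ² = 5.6878 + 8.2867 + 1.1759 = 15.1504 ≈ 15.150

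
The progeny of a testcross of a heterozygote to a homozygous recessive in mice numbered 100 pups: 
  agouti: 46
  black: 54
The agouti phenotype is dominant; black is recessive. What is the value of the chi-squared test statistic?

A testcross of a heterozygote (Aa × aa) gives a 1:1 phenotypic ratio.
Total ratio parts = 2. Expected numbers out of 100:
  agouti: 100 × 1/2 = 50
  black: 100 × 1/2 = 50
χ² = Σ (O − E)² / E
  agouti: (46 − 50)² / 50 = 0.3200
  black: (54 − 50)² / 50 = 0.3200
χ² = 0.3200 + 0.3200 = 0.640

0.640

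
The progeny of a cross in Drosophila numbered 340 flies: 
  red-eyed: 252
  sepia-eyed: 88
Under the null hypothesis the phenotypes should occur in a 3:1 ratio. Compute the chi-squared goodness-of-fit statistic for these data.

0.141

The 3:1 ratio has 4 parts, so with N = 340 the expected counts are:
  red-eyed: 340 × 3/4 = 255
  sepia-eyed: 340 × 1/4 = 85
χ² = Σ (O − E)² / E
  red-eyed: (252 − 255)² / 255 = 0.0353
  sepia-eyed: (88 − 85)² / 85 = 0.1059
χ² = 0.0353 + 0.1059 = 0.1412 ≈ 0.141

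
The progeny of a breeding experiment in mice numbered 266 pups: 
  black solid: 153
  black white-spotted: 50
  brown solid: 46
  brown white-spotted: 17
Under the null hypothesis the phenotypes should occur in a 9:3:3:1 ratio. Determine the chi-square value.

0.386

Total ratio parts = 16. Expected numbers out of 266:
  black solid: 266 × 9/16 = 149.625
  black white-spotted: 266 × 3/16 = 49.875
  brown solid: 266 × 3/16 = 49.875
  brown white-spotted: 266 × 1/16 = 16.625
χ² = Σ (O − E)² / E
  black solid: (153 − 149.625)² / 149.625 = 0.0761
  black white-spotted: (50 − 49.875)² / 49.875 = 0.0003
  brown solid: (46 − 49.875)² / 49.875 = 0.3011
  brown white-spotted: (17 − 16.625)² / 16.625 = 0.0085
χ² = 0.0761 + 0.0003 + 0.3011 + 0.0085 = 0.386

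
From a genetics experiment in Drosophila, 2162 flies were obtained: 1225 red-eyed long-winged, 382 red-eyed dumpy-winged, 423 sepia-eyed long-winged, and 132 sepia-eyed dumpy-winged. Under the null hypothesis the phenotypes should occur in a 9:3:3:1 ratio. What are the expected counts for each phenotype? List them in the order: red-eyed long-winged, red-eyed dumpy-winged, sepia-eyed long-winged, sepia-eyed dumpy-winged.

The 9:3:3:1 ratio has 16 parts, so with N = 2162 the expected counts are:
  red-eyed long-winged: 2162 × 9/16 = 1216.125
  red-eyed dumpy-winged: 2162 × 3/16 = 405.375
  sepia-eyed long-winged: 2162 × 3/16 = 405.375
  sepia-eyed dumpy-winged: 2162 × 1/16 = 135.125

1216.125, 405.375, 405.375, 135.125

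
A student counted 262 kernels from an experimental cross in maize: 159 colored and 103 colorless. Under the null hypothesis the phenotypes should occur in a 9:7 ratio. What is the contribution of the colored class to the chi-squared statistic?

Total ratio parts = 16. Expected numbers out of 262:
  colored: 262 × 9/16 = 147.375
  colorless: 262 × 7/16 = 114.625
Contribution of colored: (159 − 147.375)² / 147.375 = 0.9170

0.917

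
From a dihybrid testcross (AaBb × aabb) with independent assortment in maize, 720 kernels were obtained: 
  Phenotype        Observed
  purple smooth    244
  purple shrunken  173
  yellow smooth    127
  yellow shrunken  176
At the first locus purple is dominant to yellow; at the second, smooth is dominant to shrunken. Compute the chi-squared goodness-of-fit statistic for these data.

38.722

A dihybrid testcross with independent assortment gives a 1:1:1:1 ratio.
Total ratio parts = 4. Expected numbers out of 720:
  purple smooth: 720 × 1/4 = 180
  purple shrunken: 720 × 1/4 = 180
  yellow smooth: 720 × 1/4 = 180
  yellow shrunken: 720 × 1/4 = 180
χ² = Σ (O − E)² / E
  purple smooth: (244 − 180)² / 180 = 22.7556
  purple shrunken: (173 − 180)² / 180 = 0.2722
  yellow smooth: (127 − 180)² / 180 = 15.6056
  yellow shrunken: (176 − 180)² / 180 = 0.0889
χ² = 22.7556 + 0.2722 + 15.6056 + 0.0889 = 38.7223 ≈ 38.722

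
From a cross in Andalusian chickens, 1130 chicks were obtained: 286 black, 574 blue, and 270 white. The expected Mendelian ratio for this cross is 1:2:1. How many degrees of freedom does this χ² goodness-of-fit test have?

2

A goodness-of-fit test with 3 phenotype classes has df = 3 − 1 = 2.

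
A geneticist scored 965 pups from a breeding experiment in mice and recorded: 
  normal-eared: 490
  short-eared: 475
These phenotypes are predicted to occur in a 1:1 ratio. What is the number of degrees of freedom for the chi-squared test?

1

A goodness-of-fit test with 2 phenotype classes has df = 2 − 1 = 1.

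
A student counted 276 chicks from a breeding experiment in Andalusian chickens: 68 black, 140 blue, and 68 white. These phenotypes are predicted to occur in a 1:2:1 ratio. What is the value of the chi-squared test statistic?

0.058

Total ratio parts = 4. Expected numbers out of 276:
  black: 276 × 1/4 = 69
  blue: 276 × 2/4 = 138
  white: 276 × 1/4 = 69
χ² = Σ (O − E)² / E
  black: (68 − 69)² / 69 = 0.0145
  blue: (140 − 138)² / 138 = 0.0290
  white: (68 − 69)² / 69 = 0.0145
χ² = 0.0145 + 0.0290 + 0.0145 = 0.058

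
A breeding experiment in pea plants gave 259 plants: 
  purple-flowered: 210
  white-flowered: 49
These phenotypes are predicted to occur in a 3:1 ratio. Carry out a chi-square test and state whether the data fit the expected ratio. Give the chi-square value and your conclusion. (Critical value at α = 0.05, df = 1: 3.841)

Under the 3:1 hypothesis (Σ ratio = 4, N = 259):
  purple-flowered: 259 × 3/4 = 194.25
  white-flowered: 259 × 1/4 = 64.75
χ² = Σ (O − E)² / E
  purple-flowered: (210 − 194.25)² / 194.25 = 1.2770
  white-flowered: (49 − 64.75)² / 64.75 = 3.8311
χ² = 1.2770 + 3.8311 = 5.1081 ≈ 5.108
Degrees of freedom = 2 − 1 = 1; critical value at α = 0.05 is 3.841.
Since 5.108 > 3.841, we reject the null hypothesis — the data do not fit the 3:1 ratio.

5.108; not consistent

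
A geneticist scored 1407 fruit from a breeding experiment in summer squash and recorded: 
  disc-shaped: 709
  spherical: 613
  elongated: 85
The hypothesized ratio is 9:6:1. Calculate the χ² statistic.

22.499

Total ratio parts = 16. Expected numbers out of 1407:
  disc-shaped: 1407 × 9/16 = 791.4375
  spherical: 1407 × 6/16 = 527.625
  elongated: 1407 × 1/16 = 87.9375
χ² = Σ (O − E)² / E
  disc-shaped: (709 − 791.4375)² / 791.4375 = 8.5868
  spherical: (613 − 527.625)² / 527.625 = 13.8145
  elongated: (85 − 87.9375)² / 87.9375 = 0.0981
χ² = 8.5868 + 13.8145 + 0.0981 = 22.4994 ≈ 22.499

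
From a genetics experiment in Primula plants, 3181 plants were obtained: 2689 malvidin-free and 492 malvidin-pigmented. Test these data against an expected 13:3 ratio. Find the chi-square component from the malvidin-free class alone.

4.220

Total ratio parts = 16. Expected numbers out of 3181:
  malvidin-free: 3181 × 13/16 = 2584.5625
  malvidin-pigmented: 3181 × 3/16 = 596.4375
Contribution of malvidin-free: (2689 − 2584.5625)² / 2584.5625 = 4.2201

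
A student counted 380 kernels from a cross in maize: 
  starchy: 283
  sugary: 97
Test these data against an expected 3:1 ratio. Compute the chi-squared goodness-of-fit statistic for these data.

0.056

The 3:1 ratio has 4 parts, so with N = 380 the expected counts are:
  starchy: 380 × 3/4 = 285
  sugary: 380 × 1/4 = 95
χ² = Σ (O − E)² / E
  starchy: (283 − 285)² / 285 = 0.0140
  sugary: (97 − 95)² / 95 = 0.0421
χ² = 0.0140 + 0.0421 = 0.0561 ≈ 0.056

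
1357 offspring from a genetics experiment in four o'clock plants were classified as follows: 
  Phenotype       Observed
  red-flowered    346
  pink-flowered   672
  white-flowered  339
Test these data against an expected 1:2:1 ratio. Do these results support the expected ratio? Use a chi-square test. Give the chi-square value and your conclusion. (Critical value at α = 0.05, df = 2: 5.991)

Total ratio parts = 4. Expected numbers out of 1357:
  red-flowered: 1357 × 1/4 = 339.25
  pink-flowered: 1357 × 2/4 = 678.5
  white-flowered: 1357 × 1/4 = 339.25
χ² = Σ (O − E)² / E
  red-flowered: (346 − 339.25)² / 339.25 = 0.1343
  pink-flowered: (672 − 678.5)² / 678.5 = 0.0623
  white-flowered: (339 − 339.25)² / 339.25 = 0.0002
χ² = 0.1343 + 0.0623 + 0.0002 = 0.1968 ≈ 0.197
Degrees of freedom = 3 − 1 = 2; critical value at α = 0.05 is 5.991.
Since 0.197 < 5.991, we fail to reject the null hypothesis — the data are consistent with the 1:2:1 ratio.

0.197; consistent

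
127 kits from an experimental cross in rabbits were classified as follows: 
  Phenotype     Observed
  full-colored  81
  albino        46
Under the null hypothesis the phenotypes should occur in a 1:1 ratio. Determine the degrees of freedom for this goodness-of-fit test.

1

A goodness-of-fit test with 2 phenotype classes has df = 2 − 1 = 1.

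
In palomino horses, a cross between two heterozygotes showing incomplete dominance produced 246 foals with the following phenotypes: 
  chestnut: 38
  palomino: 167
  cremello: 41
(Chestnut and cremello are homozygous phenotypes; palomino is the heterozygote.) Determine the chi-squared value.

31.553

With incomplete dominance, a heterozygote × heterozygote cross gives a 1:2:1 phenotypic ratio.
Under the 1:2:1 hypothesis (Σ ratio = 4, N = 246):
  chestnut: 246 × 1/4 = 61.5
  palomino: 246 × 2/4 = 123
  cremello: 246 × 1/4 = 61.5
χ² = Σ (O − E)² / E
  chestnut: (38 − 61.5)² / 61.5 = 8.9797
  palomino: (167 − 123)² / 123 = 15.7398
  cremello: (41 − 61.5)² / 61.5 = 6.8333
χ² = 8.9797 + 15.7398 + 6.8333 = 31.5528 ≈ 31.553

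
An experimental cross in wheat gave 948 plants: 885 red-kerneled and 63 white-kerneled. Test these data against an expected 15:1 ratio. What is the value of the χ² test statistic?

0.253

Total ratio parts = 16. Expected numbers out of 948:
  red-kerneled: 948 × 15/16 = 888.75
  white-kerneled: 948 × 1/16 = 59.25
χ² = Σ (O − E)² / E
  red-kerneled: (885 − 888.75)² / 888.75 = 0.0158
  white-kerneled: (63 − 59.25)² / 59.25 = 0.2373
χ² = 0.0158 + 0.2373 = 0.2531 ≈ 0.253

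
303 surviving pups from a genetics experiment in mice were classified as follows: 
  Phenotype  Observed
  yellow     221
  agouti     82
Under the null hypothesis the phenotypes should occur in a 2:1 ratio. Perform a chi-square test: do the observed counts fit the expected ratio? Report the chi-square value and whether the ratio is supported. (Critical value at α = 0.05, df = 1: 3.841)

Expected counts for N = 303 under a 2:1 ratio (total parts = 3):
  yellow: 303 × 2/3 = 202
  agouti: 303 × 1/3 = 101
χ² = Σ (O − E)² / E
  yellow: (221 − 202)² / 202 = 1.7871
  agouti: (82 − 101)² / 101 = 3.5743
χ² = 1.7871 + 3.5743 = 5.3614 ≈ 5.361
Degrees of freedom = 2 − 1 = 1; critical value at α = 0.05 is 3.841.
Since 5.361 > 3.841, we reject the null hypothesis — the data do not fit the 2:1 ratio.

5.361; not consistent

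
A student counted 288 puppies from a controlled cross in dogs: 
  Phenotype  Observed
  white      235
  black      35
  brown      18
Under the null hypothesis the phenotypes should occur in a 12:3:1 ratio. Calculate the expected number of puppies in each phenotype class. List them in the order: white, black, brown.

Expected counts for N = 288 under a 12:3:1 ratio (total parts = 16):
  white: 288 × 12/16 = 216
  black: 288 × 3/16 = 54
  brown: 288 × 1/16 = 18

216, 54, 18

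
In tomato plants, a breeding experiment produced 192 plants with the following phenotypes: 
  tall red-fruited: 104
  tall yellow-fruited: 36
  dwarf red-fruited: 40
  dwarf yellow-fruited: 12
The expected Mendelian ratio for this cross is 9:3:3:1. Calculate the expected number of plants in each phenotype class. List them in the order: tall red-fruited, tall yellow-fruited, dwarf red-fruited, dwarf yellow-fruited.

Total ratio parts = 16. Expected numbers out of 192:
  tall red-fruited: 192 × 9/16 = 108
  tall yellow-fruited: 192 × 3/16 = 36
  dwarf red-fruited: 192 × 3/16 = 36
  dwarf yellow-fruited: 192 × 1/16 = 12

108, 36, 36, 12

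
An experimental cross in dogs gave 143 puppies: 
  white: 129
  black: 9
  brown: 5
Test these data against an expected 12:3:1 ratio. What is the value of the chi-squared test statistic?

Under the 12:3:1 hypothesis (Σ ratio = 16, N = 143):
  white: 143 × 12/16 = 107.25
  black: 143 × 3/16 = 26.8125
  brown: 143 × 1/16 = 8.9375
χ² = Σ (O − E)² / E
  white: (129 − 107.25)² / 107.25 = 4.4108
  black: (9 − 26.8125)² / 26.8125 = 11.8335
  brown: (5 − 8.9375)² / 8.9375 = 1.7347
χ² = 4.4108 + 11.8335 + 1.7347 = 17.979

17.979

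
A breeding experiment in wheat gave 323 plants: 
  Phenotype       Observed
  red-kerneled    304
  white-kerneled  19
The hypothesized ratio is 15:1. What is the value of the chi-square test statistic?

The 15:1 ratio has 16 parts, so with N = 323 the expected counts are:
  red-kerneled: 323 × 15/16 = 302.8125
  white-kerneled: 323 × 1/16 = 20.1875
χ² = Σ (O − E)² / E
  red-kerneled: (304 − 302.8125)² / 302.8125 = 0.0047
  white-kerneled: (19 − 20.1875)² / 20.1875 = 0.0699
χ² = 0.0047 + 0.0699 = 0.0746 ≈ 0.075

0.075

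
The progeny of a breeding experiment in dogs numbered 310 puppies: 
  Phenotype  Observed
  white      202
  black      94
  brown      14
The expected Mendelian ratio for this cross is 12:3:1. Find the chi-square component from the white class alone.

Expected counts for N = 310 under a 12:3:1 ratio (total parts = 16):
  white: 310 × 12/16 = 232.5
  black: 310 × 3/16 = 58.125
  brown: 310 × 1/16 = 19.375
Contribution of white: (202 − 232.5)² / 232.5 = 4.0011

4.001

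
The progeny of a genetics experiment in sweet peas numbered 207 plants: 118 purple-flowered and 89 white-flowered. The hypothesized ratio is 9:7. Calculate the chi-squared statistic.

0.048

Total ratio parts = 16. Expected numbers out of 207:
  purple-flowered: 207 × 9/16 = 116.4375
  white-flowered: 207 × 7/16 = 90.5625
χ² = Σ (O − E)² / E
  purple-flowered: (118 − 116.4375)² / 116.4375 = 0.0210
  white-flowered: (89 − 90.5625)² / 90.5625 = 0.0270
χ² = 0.0210 + 0.0270 = 0.048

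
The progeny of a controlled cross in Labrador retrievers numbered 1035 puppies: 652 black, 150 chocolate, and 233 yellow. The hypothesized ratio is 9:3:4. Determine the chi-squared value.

Total ratio parts = 16. Expected numbers out of 1035:
  black: 1035 × 9/16 = 582.1875
  chocolate: 1035 × 3/16 = 194.0625
  yellow: 1035 × 4/16 = 258.75
χ² = Σ (O − E)² / E
  black: (652 − 582.1875)² / 582.1875 = 8.3715
  chocolate: (150 − 194.0625)² / 194.0625 = 10.0045
  yellow: (233 − 258.75)² / 258.75 = 2.5626
χ² = 8.3715 + 10.0045 + 2.5626 = 20.9386 ≈ 20.939

20.939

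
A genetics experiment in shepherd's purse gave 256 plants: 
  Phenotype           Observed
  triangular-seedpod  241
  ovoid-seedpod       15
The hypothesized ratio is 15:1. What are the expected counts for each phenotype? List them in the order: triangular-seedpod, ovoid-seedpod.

Expected counts for N = 256 under a 15:1 ratio (total parts = 16):
  triangular-seedpod: 256 × 15/16 = 240
  ovoid-seedpod: 256 × 1/16 = 16

240, 16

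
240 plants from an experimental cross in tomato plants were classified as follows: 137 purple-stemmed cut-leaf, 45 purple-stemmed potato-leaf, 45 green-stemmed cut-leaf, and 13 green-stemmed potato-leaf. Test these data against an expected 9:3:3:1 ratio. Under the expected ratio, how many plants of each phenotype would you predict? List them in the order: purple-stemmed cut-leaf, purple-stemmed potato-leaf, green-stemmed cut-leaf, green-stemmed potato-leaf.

The 9:3:3:1 ratio has 16 parts, so with N = 240 the expected counts are:
  purple-stemmed cut-leaf: 240 × 9/16 = 135
  purple-stemmed potato-leaf: 240 × 3/16 = 45
  green-stemmed cut-leaf: 240 × 3/16 = 45
  green-stemmed potato-leaf: 240 × 1/16 = 15

135, 45, 45, 15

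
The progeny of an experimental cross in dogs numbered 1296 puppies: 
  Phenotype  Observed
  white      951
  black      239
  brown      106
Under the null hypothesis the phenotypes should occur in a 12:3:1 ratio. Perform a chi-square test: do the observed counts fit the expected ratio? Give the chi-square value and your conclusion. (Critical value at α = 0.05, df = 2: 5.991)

Under the 12:3:1 hypothesis (Σ ratio = 16, N = 1296):
  white: 1296 × 12/16 = 972
  black: 1296 × 3/16 = 243
  brown: 1296 × 1/16 = 81
χ² = Σ (O − E)² / E
  white: (951 − 972)² / 972 = 0.4537
  black: (239 − 243)² / 243 = 0.0658
  brown: (106 − 81)² / 81 = 7.7160
χ² = 0.4537 + 0.0658 + 7.7160 = 8.2355 ≈ 8.236
Degrees of freedom = 3 − 1 = 2; critical value at α = 0.05 is 5.991.
Since 8.236 > 5.991, we reject the null hypothesis — the data do not fit the 12:3:1 ratio.

8.236; not consistent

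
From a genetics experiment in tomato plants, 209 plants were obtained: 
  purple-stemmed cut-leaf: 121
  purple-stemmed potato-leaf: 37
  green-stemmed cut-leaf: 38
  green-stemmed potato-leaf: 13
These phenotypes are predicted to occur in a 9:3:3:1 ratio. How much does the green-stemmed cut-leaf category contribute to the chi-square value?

Under the 9:3:3:1 hypothesis (Σ ratio = 16, N = 209):
  purple-stemmed cut-leaf: 209 × 9/16 = 117.5625
  purple-stemmed potato-leaf: 209 × 3/16 = 39.1875
  green-stemmed cut-leaf: 209 × 3/16 = 39.1875
  green-stemmed potato-leaf: 209 × 1/16 = 13.0625
Contribution of green-stemmed cut-leaf: (38 − 39.1875)² / 39.1875 = 0.0360

0.036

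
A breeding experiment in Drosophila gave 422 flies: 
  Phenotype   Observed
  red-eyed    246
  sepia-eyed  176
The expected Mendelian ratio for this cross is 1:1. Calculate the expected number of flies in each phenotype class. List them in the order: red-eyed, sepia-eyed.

211, 211

The 1:1 ratio has 2 parts, so with N = 422 the expected counts are:
  red-eyed: 422 × 1/2 = 211
  sepia-eyed: 422 × 1/2 = 211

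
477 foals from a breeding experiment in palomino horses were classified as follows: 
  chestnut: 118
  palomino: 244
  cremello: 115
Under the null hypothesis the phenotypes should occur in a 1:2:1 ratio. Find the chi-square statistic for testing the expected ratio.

0.291

The 1:2:1 ratio has 4 parts, so with N = 477 the expected counts are:
  chestnut: 477 × 1/4 = 119.25
  palomino: 477 × 2/4 = 238.5
  cremello: 477 × 1/4 = 119.25
χ² = Σ (O − E)² / E
  chestnut: (118 − 119.25)² / 119.25 = 0.0131
  palomino: (244 − 238.5)² / 238.5 = 0.1268
  cremello: (115 − 119.25)² / 119.25 = 0.1515
χ² = 0.0131 + 0.1268 + 0.1515 = 0.2914 ≈ 0.291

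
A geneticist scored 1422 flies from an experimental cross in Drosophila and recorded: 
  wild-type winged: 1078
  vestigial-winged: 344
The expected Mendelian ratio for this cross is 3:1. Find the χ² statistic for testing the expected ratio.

0.496

Expected counts for N = 1422 under a 3:1 ratio (total parts = 4):
  wild-type winged: 1422 × 3/4 = 1066.5
  vestigial-winged: 1422 × 1/4 = 355.5
χ² = Σ (O − E)² / E
  wild-type winged: (1078 − 1066.5)² / 1066.5 = 0.1240
  vestigial-winged: (344 − 355.5)² / 355.5 = 0.3720
χ² = 0.1240 + 0.3720 = 0.496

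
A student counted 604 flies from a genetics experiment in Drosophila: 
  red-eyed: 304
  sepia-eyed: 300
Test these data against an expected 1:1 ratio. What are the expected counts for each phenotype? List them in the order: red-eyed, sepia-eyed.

The 1:1 ratio has 2 parts, so with N = 604 the expected counts are:
  red-eyed: 604 × 1/2 = 302
  sepia-eyed: 604 × 1/2 = 302

302, 302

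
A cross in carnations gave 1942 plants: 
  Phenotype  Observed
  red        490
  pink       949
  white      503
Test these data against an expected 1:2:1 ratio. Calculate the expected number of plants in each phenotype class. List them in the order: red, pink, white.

The 1:2:1 ratio has 4 parts, so with N = 1942 the expected counts are:
  red: 1942 × 1/4 = 485.5
  pink: 1942 × 2/4 = 971
  white: 1942 × 1/4 = 485.5

485.5, 971, 485.5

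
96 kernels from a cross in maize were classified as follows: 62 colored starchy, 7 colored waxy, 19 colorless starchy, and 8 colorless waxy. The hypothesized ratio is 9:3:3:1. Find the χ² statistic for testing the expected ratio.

8.630

Under the 9:3:3:1 hypothesis (Σ ratio = 16, N = 96):
  colored starchy: 96 × 9/16 = 54
  colored waxy: 96 × 3/16 = 18
  colorless starchy: 96 × 3/16 = 18
  colorless waxy: 96 × 1/16 = 6
χ² = Σ (O − E)² / E
  colored starchy: (62 − 54)² / 54 = 1.1852
  colored waxy: (7 − 18)² / 18 = 6.7222
  colorless starchy: (19 − 18)² / 18 = 0.0556
  colorless waxy: (8 − 6)² / 6 = 0.6667
χ² = 1.1852 + 6.7222 + 0.0556 + 0.6667 = 8.6297 ≈ 8.630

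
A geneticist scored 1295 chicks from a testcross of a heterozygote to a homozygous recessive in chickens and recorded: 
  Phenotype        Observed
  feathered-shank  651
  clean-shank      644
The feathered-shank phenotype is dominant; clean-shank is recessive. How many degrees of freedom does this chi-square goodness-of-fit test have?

A testcross of a heterozygote (Aa × aa) gives a 1:1 phenotypic ratio.
A goodness-of-fit test with 2 phenotype classes has df = 2 − 1 = 1.

1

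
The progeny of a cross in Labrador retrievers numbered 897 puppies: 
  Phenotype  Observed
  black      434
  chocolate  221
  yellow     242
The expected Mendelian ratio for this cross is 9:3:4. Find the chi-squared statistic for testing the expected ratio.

Expected counts for N = 897 under a 9:3:4 ratio (total parts = 16):
  black: 897 × 9/16 = 504.5625
  chocolate: 897 × 3/16 = 168.1875
  yellow: 897 × 4/16 = 224.25
χ² = Σ (O − E)² / E
  black: (434 − 504.5625)² / 504.5625 = 9.8681
  chocolate: (221 − 168.1875)² / 168.1875 = 16.5836
  yellow: (242 − 224.25)² / 224.25 = 1.4050
χ² = 9.8681 + 16.5836 + 1.4050 = 27.8567 ≈ 27.857

27.857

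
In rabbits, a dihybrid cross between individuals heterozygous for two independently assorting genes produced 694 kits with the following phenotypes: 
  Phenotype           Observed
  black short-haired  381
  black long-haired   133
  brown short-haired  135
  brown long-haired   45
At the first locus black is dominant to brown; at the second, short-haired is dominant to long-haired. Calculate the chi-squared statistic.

A dihybrid F₂ with independent assortment and complete dominance at both loci gives a 9:3:3:1 phenotypic ratio.
Total ratio parts = 16. Expected numbers out of 694:
  black short-haired: 694 × 9/16 = 390.375
  black long-haired: 694 × 3/16 = 130.125
  brown short-haired: 694 × 3/16 = 130.125
  brown long-haired: 694 × 1/16 = 43.375
χ² = Σ (O − E)² / E
  black short-haired: (381 − 390.375)² / 390.375 = 0.2251
  black long-haired: (133 − 130.125)² / 130.125 = 0.0635
  brown short-haired: (135 − 130.125)² / 130.125 = 0.1826
  brown long-haired: (45 − 43.375)² / 43.375 = 0.0609
χ² = 0.2251 + 0.0635 + 0.1826 + 0.0609 = 0.5321 ≈ 0.532

0.532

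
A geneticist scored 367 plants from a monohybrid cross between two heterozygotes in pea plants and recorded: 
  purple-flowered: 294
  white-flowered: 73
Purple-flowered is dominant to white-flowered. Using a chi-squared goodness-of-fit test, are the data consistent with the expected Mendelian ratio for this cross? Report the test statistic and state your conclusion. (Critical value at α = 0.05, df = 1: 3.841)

For a monohybrid cross between heterozygotes with complete dominance, the expected phenotypic ratio is 3:1.
Total ratio parts = 4. Expected numbers out of 367:
  purple-flowered: 367 × 3/4 = 275.25
  white-flowered: 367 × 1/4 = 91.75
χ² = Σ (O − E)² / E
  purple-flowered: (294 − 275.25)² / 275.25 = 1.2772
  white-flowered: (73 − 91.75)² / 91.75 = 3.8317
χ² = 1.2772 + 3.8317 = 5.1089 ≈ 5.109
Degrees of freedom = 2 − 1 = 1; critical value at α = 0.05 is 3.841.
Since 5.109 > 3.841, we reject the null hypothesis — the data do not fit the 3:1 ratio.

5.109; not consistent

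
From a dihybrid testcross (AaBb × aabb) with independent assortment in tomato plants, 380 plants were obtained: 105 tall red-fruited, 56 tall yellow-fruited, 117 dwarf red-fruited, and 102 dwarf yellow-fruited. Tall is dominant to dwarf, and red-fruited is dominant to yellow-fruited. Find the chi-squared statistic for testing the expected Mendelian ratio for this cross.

22.674

A dihybrid testcross with independent assortment gives a 1:1:1:1 ratio.
The 1:1:1:1 ratio has 4 parts, so with N = 380 the expected counts are:
  tall red-fruited: 380 × 1/4 = 95
  tall yellow-fruited: 380 × 1/4 = 95
  dwarf red-fruited: 380 × 1/4 = 95
  dwarf yellow-fruited: 380 × 1/4 = 95
χ² = Σ (O − E)² / E
  tall red-fruited: (105 − 95)² / 95 = 1.0526
  tall yellow-fruited: (56 − 95)² / 95 = 16.0105
  dwarf red-fruited: (117 − 95)² / 95 = 5.0947
  dwarf yellow-fruited: (102 − 95)² / 95 = 0.5158
χ² = 1.0526 + 16.0105 + 5.0947 + 0.5158 = 22.6736 ≈ 22.674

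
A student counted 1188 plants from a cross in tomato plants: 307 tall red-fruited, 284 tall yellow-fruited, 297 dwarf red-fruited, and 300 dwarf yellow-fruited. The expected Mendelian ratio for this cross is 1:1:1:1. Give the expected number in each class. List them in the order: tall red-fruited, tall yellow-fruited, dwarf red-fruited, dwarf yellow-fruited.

297, 297, 297, 297

Under the 1:1:1:1 hypothesis (Σ ratio = 4, N = 1188):
  tall red-fruited: 1188 × 1/4 = 297
  tall yellow-fruited: 1188 × 1/4 = 297
  dwarf red-fruited: 1188 × 1/4 = 297
  dwarf yellow-fruited: 1188 × 1/4 = 297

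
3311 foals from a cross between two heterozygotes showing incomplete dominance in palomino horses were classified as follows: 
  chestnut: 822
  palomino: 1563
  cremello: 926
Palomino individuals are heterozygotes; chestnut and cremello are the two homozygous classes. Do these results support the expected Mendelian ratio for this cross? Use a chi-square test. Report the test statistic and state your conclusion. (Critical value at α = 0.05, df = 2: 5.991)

With incomplete dominance, a heterozygote × heterozygote cross gives a 1:2:1 phenotypic ratio.
Under the 1:2:1 hypothesis (Σ ratio = 4, N = 3311):
  chestnut: 3311 × 1/4 = 827.75
  palomino: 3311 × 2/4 = 1655.5
  cremello: 3311 × 1/4 = 827.75
χ² = Σ (O − E)² / E
  chestnut: (822 − 827.75)² / 827.75 = 0.0399
  palomino: (1563 − 1655.5)² / 1655.5 = 5.1684
  cremello: (926 − 827.75)² / 827.75 = 11.6618
χ² = 0.0399 + 5.1684 + 11.6618 = 16.8701 ≈ 16.870
Degrees of freedom = 3 − 1 = 2; critical value at α = 0.05 is 5.991.
Since 16.870 > 5.991, we reject the null hypothesis — the data do not fit the 1:2:1 ratio.

16.870; not consistent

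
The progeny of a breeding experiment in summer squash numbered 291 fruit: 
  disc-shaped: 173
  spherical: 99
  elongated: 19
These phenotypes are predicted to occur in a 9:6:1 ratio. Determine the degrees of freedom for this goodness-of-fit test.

A goodness-of-fit test with 3 phenotype classes has df = 3 − 1 = 2.

2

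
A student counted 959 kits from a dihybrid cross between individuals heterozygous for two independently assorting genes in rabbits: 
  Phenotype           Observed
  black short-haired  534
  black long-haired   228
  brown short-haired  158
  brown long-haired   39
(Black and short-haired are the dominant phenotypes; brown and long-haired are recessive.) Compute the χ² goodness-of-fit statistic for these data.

22.928

A dihybrid F₂ with independent assortment and complete dominance at both loci gives a 9:3:3:1 phenotypic ratio.
Expected counts for N = 959 under a 9:3:3:1 ratio (total parts = 16):
  black short-haired: 959 × 9/16 = 539.4375
  black long-haired: 959 × 3/16 = 179.8125
  brown short-haired: 959 × 3/16 = 179.8125
  brown long-haired: 959 × 1/16 = 59.9375
χ² = Σ (O − E)² / E
  black short-haired: (534 − 539.4375)² / 539.4375 = 0.0548
  black long-haired: (228 − 179.8125)² / 179.8125 = 12.9136
  brown short-haired: (158 − 179.8125)² / 179.8125 = 2.6460
  brown long-haired: (39 − 59.9375)² / 59.9375 = 7.3139
χ² = 0.0548 + 12.9136 + 2.6460 + 7.3139 = 22.9283 ≈ 22.928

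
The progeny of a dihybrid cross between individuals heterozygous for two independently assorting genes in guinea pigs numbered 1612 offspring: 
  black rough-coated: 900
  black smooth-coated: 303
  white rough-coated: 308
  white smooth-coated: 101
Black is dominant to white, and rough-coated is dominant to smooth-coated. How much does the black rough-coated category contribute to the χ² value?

A dihybrid F₂ with independent assortment and complete dominance at both loci gives a 9:3:3:1 phenotypic ratio.
Under the 9:3:3:1 hypothesis (Σ ratio = 16, N = 1612):
  black rough-coated: 1612 × 9/16 = 906.75
  black smooth-coated: 1612 × 3/16 = 302.25
  white rough-coated: 1612 × 3/16 = 302.25
  white smooth-coated: 1612 × 1/16 = 100.75
Contribution of black rough-coated: (900 − 906.75)² / 906.75 = 0.0502

0.050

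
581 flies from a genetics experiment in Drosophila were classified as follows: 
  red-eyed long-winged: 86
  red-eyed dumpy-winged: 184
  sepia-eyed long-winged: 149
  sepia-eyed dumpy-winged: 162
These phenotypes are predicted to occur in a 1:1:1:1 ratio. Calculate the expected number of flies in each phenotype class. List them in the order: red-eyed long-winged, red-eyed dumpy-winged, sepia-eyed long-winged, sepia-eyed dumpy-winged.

Total ratio parts = 4. Expected numbers out of 581:
  red-eyed long-winged: 581 × 1/4 = 145.25
  red-eyed dumpy-winged: 581 × 1/4 = 145.25
  sepia-eyed long-winged: 581 × 1/4 = 145.25
  sepia-eyed dumpy-winged: 581 × 1/4 = 145.25

145.25, 145.25, 145.25, 145.25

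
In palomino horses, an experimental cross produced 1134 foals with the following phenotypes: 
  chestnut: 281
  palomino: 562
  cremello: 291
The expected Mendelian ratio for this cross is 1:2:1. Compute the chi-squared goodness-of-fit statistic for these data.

The 1:2:1 ratio has 4 parts, so with N = 1134 the expected counts are:
  chestnut: 1134 × 1/4 = 283.5
  palomino: 1134 × 2/4 = 567
  cremello: 1134 × 1/4 = 283.5
χ² = Σ (O − E)² / E
  chestnut: (281 − 283.5)² / 283.5 = 0.0220
  palomino: (562 − 567)² / 567 = 0.0441
  cremello: (291 − 283.5)² / 283.5 = 0.1984
χ² = 0.0220 + 0.0441 + 0.1984 = 0.2645 ≈ 0.265

0.265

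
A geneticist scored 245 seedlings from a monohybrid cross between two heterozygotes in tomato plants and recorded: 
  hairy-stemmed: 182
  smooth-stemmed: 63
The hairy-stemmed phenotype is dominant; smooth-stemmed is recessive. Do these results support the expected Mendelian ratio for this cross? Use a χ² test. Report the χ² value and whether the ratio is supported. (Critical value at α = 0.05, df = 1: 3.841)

0.067; consistent

For a monohybrid cross between heterozygotes with complete dominance, the expected phenotypic ratio is 3:1.
Expected counts for N = 245 under a 3:1 ratio (total parts = 4):
  hairy-stemmed: 245 × 3/4 = 183.75
  smooth-stemmed: 245 × 1/4 = 61.25
χ² = Σ (O − E)² / E
  hairy-stemmed: (182 − 183.75)² / 183.75 = 0.0167
  smooth-stemmed: (63 − 61.25)² / 61.25 = 0.0500
χ² = 0.0167 + 0.0500 = 0.0667 ≈ 0.067
Degrees of freedom = 2 − 1 = 1; critical value at α = 0.05 is 3.841.
Since 0.067 < 3.841, we fail to reject the null hypothesis — the data are consistent with the 3:1 ratio.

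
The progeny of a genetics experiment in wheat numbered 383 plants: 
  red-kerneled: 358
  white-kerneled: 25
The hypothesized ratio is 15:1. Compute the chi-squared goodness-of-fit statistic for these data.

0.050

Under the 15:1 hypothesis (Σ ratio = 16, N = 383):
  red-kerneled: 383 × 15/16 = 359.0625
  white-kerneled: 383 × 1/16 = 23.9375
χ² = Σ (O − E)² / E
  red-kerneled: (358 − 359.0625)² / 359.0625 = 0.0031
  white-kerneled: (25 − 23.9375)² / 23.9375 = 0.0472
χ² = 0.0031 + 0.0472 = 0.0503 ≈ 0.050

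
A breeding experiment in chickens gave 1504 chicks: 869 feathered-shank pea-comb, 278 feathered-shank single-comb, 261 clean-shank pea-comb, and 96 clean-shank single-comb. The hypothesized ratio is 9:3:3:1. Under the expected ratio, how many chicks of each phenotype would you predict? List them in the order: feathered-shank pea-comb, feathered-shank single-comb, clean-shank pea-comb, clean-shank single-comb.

846, 282, 282, 94

The 9:3:3:1 ratio has 16 parts, so with N = 1504 the expected counts are:
  feathered-shank pea-comb: 1504 × 9/16 = 846
  feathered-shank single-comb: 1504 × 3/16 = 282
  clean-shank pea-comb: 1504 × 3/16 = 282
  clean-shank single-comb: 1504 × 1/16 = 94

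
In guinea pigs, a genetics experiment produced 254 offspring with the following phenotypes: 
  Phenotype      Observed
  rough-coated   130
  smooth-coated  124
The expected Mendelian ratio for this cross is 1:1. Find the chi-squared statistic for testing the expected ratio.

0.142

The 1:1 ratio has 2 parts, so with N = 254 the expected counts are:
  rough-coated: 254 × 1/2 = 127
  smooth-coated: 254 × 1/2 = 127
χ² = Σ (O − E)² / E
  rough-coated: (130 − 127)² / 127 = 0.0709
  smooth-coated: (124 − 127)² / 127 = 0.0709
χ² = 0.0709 + 0.0709 = 0.1418 ≈ 0.142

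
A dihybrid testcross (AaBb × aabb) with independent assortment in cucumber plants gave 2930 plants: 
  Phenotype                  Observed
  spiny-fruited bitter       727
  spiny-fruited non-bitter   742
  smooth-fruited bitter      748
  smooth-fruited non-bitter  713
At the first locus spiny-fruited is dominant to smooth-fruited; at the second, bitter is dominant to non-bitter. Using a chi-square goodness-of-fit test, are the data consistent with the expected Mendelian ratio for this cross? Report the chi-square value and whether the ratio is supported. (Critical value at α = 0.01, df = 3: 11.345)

A dihybrid testcross with independent assortment gives a 1:1:1:1 ratio.
The 1:1:1:1 ratio has 4 parts, so with N = 2930 the expected counts are:
  spiny-fruited bitter: 2930 × 1/4 = 732.5
  spiny-fruited non-bitter: 2930 × 1/4 = 732.5
  smooth-fruited bitter: 2930 × 1/4 = 732.5
  smooth-fruited non-bitter: 2930 × 1/4 = 732.5
χ² = Σ (O − E)² / E
  spiny-fruited bitter: (727 − 732.5)² / 732.5 = 0.0413
  spiny-fruited non-bitter: (742 − 732.5)² / 732.5 = 0.1232
  smooth-fruited bitter: (748 − 732.5)² / 732.5 = 0.3280
  smooth-fruited non-bitter: (713 − 732.5)² / 732.5 = 0.5191
χ² = 0.0413 + 0.1232 + 0.3280 + 0.5191 = 1.0116 ≈ 1.012
Degrees of freedom = 4 − 1 = 3; critical value at α = 0.01 is 11.345.
Since 1.012 < 11.345, we fail to reject the null hypothesis — the data are consistent with the 1:1:1:1 ratio.

1.012; consistent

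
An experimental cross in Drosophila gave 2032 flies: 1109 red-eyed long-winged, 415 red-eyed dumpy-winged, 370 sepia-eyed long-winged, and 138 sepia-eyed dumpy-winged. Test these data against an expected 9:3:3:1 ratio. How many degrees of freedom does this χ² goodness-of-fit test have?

A goodness-of-fit test with 4 phenotype classes has df = 4 − 1 = 3.

3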